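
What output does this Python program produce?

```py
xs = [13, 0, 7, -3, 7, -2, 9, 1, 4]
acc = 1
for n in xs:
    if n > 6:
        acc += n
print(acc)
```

37

n=13: >6, acc = 1+13 = 14
n=0: not >6
n=7: >6, acc = 14+7 = 21
n=-3: not >6
n=7: >6, acc = 21+7 = 28
n=-2: not >6
n=9: >6, acc = 28+9 = 37
n=1: not >6
n=4: not >6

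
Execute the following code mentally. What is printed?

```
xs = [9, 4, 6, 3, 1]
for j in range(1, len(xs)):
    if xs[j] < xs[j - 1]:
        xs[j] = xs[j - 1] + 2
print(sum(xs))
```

65

j=1: 4<9, xs[1] = 9+2 = 11 → [9, 11, 6, 3, 1]
j=2: 6<11, xs[2] = 11+2 = 13 → [9, 11, 13, 3, 1]
j=3: 3<13, xs[3] = 13+2 = 15 → [9, 11, 13, 15, 1]
j=4: 1<15, xs[4] = 15+2 = 17 → [9, 11, 13, 15, 17]
sum = 65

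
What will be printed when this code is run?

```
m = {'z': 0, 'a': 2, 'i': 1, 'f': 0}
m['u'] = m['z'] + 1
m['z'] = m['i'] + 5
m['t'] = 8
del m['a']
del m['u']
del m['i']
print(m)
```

{'z': 6, 'f': 0, 't': 8}

m['u'] = m['z']+1 = 1 → {'z': 0, 'a': 2, 'i': 1, 'f': 0, 'u': 1}
m['z'] = m['i']+5 = 6 → {'z': 6, 'a': 2, 'i': 1, 'f': 0, 'u': 1}
m['t'] = 8 → {'z': 6, 'a': 2, 'i': 1, 'f': 0, 'u': 1, 't': 8}
del 'a' → {'z': 6, 'i': 1, 'f': 0, 'u': 1, 't': 8}
del 'u' → {'z': 6, 'i': 1, 'f': 0, 't': 8}
del 'i' → {'z': 6, 'f': 0, 't': 8}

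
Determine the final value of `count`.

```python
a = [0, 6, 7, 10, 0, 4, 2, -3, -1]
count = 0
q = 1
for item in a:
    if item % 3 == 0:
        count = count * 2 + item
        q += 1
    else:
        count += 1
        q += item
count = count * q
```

item=0: %3==0, count = 0*2+0 = 0; q=2
item=6: %3==0, count = 0*2+6 = 6; q=3
item=7: not %3==0, count = 6+1 = 7; q=10
item=10: not %3==0, count = 7+1 = 8; q=20
item=0: %3==0, count = 8*2+0 = 16; q=21
item=4: not %3==0, count = 16+1 = 17; q=25
item=2: not %3==0, count = 17+1 = 18; q=27
item=-3: %3==0, count = 18*2+(-3) = 33; q=28
item=-1: not %3==0, count = 33+1 = 34; q=27
count*q = 34*27 = 918

918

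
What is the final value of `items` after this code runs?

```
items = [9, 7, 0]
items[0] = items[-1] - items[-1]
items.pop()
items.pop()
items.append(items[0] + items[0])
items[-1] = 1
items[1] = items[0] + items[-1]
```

items[0] = items[-1]-items[-1] = 0-0 = 0 → [0, 7, 0]
pop() removes 0 → [0, 7]
pop() removes 7 → [0]
append items[0]+items[0] = 0+0 = 0 → [0, 0]
items[-1] = 1 → [0, 1]
items[1] = items[0]+items[-1] = 0+1 = 1 → [0, 1]

[0, 1]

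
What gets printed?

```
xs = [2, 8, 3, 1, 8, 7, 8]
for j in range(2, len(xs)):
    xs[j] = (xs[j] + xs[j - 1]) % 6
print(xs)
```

j=2: xs[2] = (3+8)%6 = 5 → [2, 8, 5, 1, 8, 7, 8]
j=3: xs[3] = (1+5)%6 = 0 → [2, 8, 5, 0, 8, 7, 8]
j=4: xs[4] = (8+0)%6 = 2 → [2, 8, 5, 0, 2, 7, 8]
j=5: xs[5] = (7+2)%6 = 3 → [2, 8, 5, 0, 2, 3, 8]
j=6: xs[6] = (8+3)%6 = 5 → [2, 8, 5, 0, 2, 3, 5]

[2, 8, 5, 0, 2, 3, 5]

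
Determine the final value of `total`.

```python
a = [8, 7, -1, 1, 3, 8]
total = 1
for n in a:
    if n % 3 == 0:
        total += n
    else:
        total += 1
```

n=8: not %3==0, total = 1+1 = 2
n=7: not %3==0, total = 2+1 = 3
n=-1: not %3==0, total = 3+1 = 4
n=1: not %3==0, total = 4+1 = 5
n=3: %3==0, total = 5+3 = 8
n=8: not %3==0, total = 8+1 = 9

9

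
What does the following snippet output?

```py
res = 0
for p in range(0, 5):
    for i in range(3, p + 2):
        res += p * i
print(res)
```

p=2,i=3: res = 0+6 = 6
p=3,i=3: res = 6+9 = 15
p=3,i=4: res = 15+12 = 27
p=4,i=3: res = 27+12 = 39
p=4,i=4: res = 39+16 = 55
p=4,i=5: res = 55+20 = 75

75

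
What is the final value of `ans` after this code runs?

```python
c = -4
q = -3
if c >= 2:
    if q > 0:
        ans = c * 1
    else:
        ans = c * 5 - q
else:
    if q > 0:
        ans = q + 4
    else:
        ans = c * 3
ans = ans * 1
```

-12

c=-4, q=-3
c >= 2 is False; q > 0 is False
→ ans = c * 3 = -12
ans = (-12)*1 = -12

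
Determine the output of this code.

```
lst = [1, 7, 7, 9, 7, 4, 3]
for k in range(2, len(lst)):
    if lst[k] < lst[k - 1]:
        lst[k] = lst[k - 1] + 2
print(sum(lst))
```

k=2: 7>=7, unchanged → [1, 7, 7, 9, 7, 4, 3]
k=3: 9>=7, unchanged → [1, 7, 7, 9, 7, 4, 3]
k=4: 7<9, lst[4] = 9+2 = 11 → [1, 7, 7, 9, 11, 4, 3]
k=5: 4<11, lst[5] = 11+2 = 13 → [1, 7, 7, 9, 11, 13, 3]
k=6: 3<13, lst[6] = 13+2 = 15 → [1, 7, 7, 9, 11, 13, 15]
sum = 63

63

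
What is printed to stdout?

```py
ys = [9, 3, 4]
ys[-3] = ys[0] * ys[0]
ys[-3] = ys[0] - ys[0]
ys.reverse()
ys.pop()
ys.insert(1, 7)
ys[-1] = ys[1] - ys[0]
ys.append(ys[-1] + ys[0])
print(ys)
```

[4, 7, 3, 7]

ys[-3] = ys[0]*ys[0] = 9*9 = 81 → [81, 3, 4]
ys[-3] = ys[0]-ys[0] = 81-81 = 0 → [0, 3, 4]
reverse → [4, 3, 0]
pop() removes 0 → [4, 3]
insert 7 at 1 → [4, 7, 3]
ys[-1] = ys[1]-ys[0] = 7-4 = 3 → [4, 7, 3]
append ys[-1]+ys[0] = 3+4 = 7 → [4, 7, 3, 7]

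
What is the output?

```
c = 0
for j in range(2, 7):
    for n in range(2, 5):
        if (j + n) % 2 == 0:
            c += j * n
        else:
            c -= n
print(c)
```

75

j=2,n=2: even sum, c = 0+4 = 4
j=2,n=3: odd sum, c = 4-3 = 1
j=2,n=4: even sum, c = 1+8 = 9
j=3,n=2: odd sum, c = 9-2 = 7
j=3,n=3: even sum, c = 7+9 = 16
j=3,n=4: odd sum, c = 16-4 = 12
j=4,n=2: even sum, c = 12+8 = 20
j=4,n=3: odd sum, c = 20-3 = 17
j=4,n=4: even sum, c = 17+16 = 33
j=5,n=2: odd sum, c = 33-2 = 31
j=5,n=3: even sum, c = 31+15 = 46
j=5,n=4: odd sum, c = 46-4 = 42
j=6,n=2: even sum, c = 42+12 = 54
j=6,n=3: odd sum, c = 54-3 = 51
j=6,n=4: even sum, c = 51+24 = 75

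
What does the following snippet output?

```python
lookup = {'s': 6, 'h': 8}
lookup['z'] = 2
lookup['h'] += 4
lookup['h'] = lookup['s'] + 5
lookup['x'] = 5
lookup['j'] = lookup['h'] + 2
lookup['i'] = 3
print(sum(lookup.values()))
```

lookup['z'] = 2 → {'s': 6, 'h': 8, 'z': 2}
lookup['h'] = 8+4 = 12 → {'s': 6, 'h': 12, 'z': 2}
lookup['h'] = lookup['s']+5 = 11 → {'s': 6, 'h': 11, 'z': 2}
lookup['x'] = 5 → {'s': 6, 'h': 11, 'z': 2, 'x': 5}
lookup['j'] = lookup['h']+2 = 13 → {'s': 6, 'h': 11, 'z': 2, 'x': 5, 'j': 13}
lookup['i'] = 3 → {'s': 6, 'h': 11, 'z': 2, 'x': 5, 'j': 13, 'i': 3}
sum of values = 40

40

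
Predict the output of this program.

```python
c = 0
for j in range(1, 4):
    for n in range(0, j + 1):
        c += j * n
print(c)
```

j=1,n=0: c = 0+0 = 0
j=1,n=1: c = 0+1 = 1
j=2,n=0: c = 1+0 = 1
j=2,n=1: c = 1+2 = 3
j=2,n=2: c = 3+4 = 7
j=3,n=0: c = 7+0 = 7
j=3,n=1: c = 7+3 = 10
j=3,n=2: c = 10+6 = 16
j=3,n=3: c = 16+9 = 25

25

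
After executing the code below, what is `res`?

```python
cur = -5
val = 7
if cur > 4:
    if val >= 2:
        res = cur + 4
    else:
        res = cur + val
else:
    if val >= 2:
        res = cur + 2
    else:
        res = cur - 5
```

cur=-5, val=7
cur > 4 is False; val >= 2 is True
→ res = cur + 2 = -3

-3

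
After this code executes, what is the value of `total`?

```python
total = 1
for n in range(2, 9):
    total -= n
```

n=2: total = 1-2 = -1
n=3: total = (-1)-3 = -4
n=4: total = (-4)-4 = -8
n=5: total = (-8)-5 = -13
n=6: total = (-13)-6 = -19
n=7: total = (-19)-7 = -26
n=8: total = (-26)-8 = -34

-34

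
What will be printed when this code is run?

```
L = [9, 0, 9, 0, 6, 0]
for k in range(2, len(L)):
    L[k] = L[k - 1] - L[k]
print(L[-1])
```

-15

k=2: L[2] = 0-9 = -9 → [9, 0, -9, 0, 6, 0]
k=3: L[3] = (-9)-0 = -9 → [9, 0, -9, -9, 6, 0]
k=4: L[4] = (-9)-6 = -15 → [9, 0, -9, -9, -15, 0]
k=5: L[5] = (-15)-0 = -15 → [9, 0, -9, -9, -15, -15]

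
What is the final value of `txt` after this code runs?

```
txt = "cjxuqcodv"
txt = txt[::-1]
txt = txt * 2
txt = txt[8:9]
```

'c'

reverse → 'vdocquxjc'
repeat ×2 → 'vdocquxjcvdocquxjc'
slice [8:9] → 'c'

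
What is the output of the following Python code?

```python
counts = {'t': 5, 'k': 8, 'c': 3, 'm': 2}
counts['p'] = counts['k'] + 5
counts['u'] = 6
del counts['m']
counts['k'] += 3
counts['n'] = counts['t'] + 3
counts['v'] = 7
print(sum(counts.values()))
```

53

counts['p'] = counts['k']+5 = 13 → {'t': 5, 'k': 8, 'c': 3, 'm': 2, 'p': 13}
counts['u'] = 6 → {'t': 5, 'k': 8, 'c': 3, 'm': 2, 'p': 13, 'u': 6}
del 'm' → {'t': 5, 'k': 8, 'c': 3, 'p': 13, 'u': 6}
counts['k'] = 8+3 = 11 → {'t': 5, 'k': 11, 'c': 3, 'p': 13, 'u': 6}
counts['n'] = counts['t']+3 = 8 → {'t': 5, 'k': 11, 'c': 3, 'p': 13, 'u': 6, 'n': 8}
counts['v'] = 7 → {'t': 5, 'k': 11, 'c': 3, 'p': 13, 'u': 6, 'n': 8, 'v': 7}
sum of values = 53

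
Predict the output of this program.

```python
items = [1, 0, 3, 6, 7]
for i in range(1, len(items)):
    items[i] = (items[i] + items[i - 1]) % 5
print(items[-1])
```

2

i=1: items[1] = (0+1)%5 = 1 → [1, 1, 3, 6, 7]
i=2: items[2] = (3+1)%5 = 4 → [1, 1, 4, 6, 7]
i=3: items[3] = (6+4)%5 = 0 → [1, 1, 4, 0, 7]
i=4: items[4] = (7+0)%5 = 2 → [1, 1, 4, 0, 2]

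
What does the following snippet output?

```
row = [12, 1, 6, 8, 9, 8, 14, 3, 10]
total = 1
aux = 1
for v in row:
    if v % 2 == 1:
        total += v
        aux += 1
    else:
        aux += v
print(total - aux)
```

-48

v=12: not odd; aux=13
v=1: odd, total = 1+1 = 2; aux=14
v=6: not odd; aux=20
v=8: not odd; aux=28
v=9: odd, total = 2+9 = 11; aux=29
v=8: not odd; aux=37
v=14: not odd; aux=51
v=3: odd, total = 11+3 = 14; aux=52
v=10: not odd; aux=62
total-aux = 14-62 = -48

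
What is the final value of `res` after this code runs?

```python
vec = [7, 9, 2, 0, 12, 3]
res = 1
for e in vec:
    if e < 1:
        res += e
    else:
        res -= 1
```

-4

e=7: not <1, res = 1-1 = 0
e=9: not <1, res = 0-1 = -1
e=2: not <1, res = (-1)-1 = -2
e=0: <1, res = (-2)+0 = -2
e=12: not <1, res = (-2)-1 = -3
e=3: not <1, res = (-3)-1 = -4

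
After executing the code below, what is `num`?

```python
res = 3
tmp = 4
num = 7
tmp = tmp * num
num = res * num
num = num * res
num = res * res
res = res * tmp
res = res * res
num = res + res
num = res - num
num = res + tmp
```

7084

tmp = 4*7 = 28
num = 3*7 = 21
num = 21*3 = 63
num = 3*3 = 9
res = 3*28 = 84
res = 84*84 = 7056
num = 7056+7056 = 14112
num = 7056-14112 = -7056
num = 7056+28 = 7084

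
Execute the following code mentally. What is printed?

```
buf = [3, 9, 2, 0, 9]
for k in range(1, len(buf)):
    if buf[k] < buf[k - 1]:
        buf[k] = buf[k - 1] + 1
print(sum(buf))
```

k=1: 9>=3, unchanged → [3, 9, 2, 0, 9]
k=2: 2<9, buf[2] = 9+1 = 10 → [3, 9, 10, 0, 9]
k=3: 0<10, buf[3] = 10+1 = 11 → [3, 9, 10, 11, 9]
k=4: 9<11, buf[4] = 11+1 = 12 → [3, 9, 10, 11, 12]
sum = 45

45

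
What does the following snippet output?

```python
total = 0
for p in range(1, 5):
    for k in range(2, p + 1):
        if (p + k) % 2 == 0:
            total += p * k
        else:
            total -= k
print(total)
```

p=2,k=2: even sum, total = 0+4 = 4
p=3,k=2: odd sum, total = 4-2 = 2
p=3,k=3: even sum, total = 2+9 = 11
p=4,k=2: even sum, total = 11+8 = 19
p=4,k=3: odd sum, total = 19-3 = 16
p=4,k=4: even sum, total = 16+16 = 32

32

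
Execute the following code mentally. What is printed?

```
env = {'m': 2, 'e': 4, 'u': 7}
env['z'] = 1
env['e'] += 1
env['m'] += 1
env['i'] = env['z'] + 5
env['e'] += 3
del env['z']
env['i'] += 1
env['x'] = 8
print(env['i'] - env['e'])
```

-1

env['z'] = 1 → {'m': 2, 'e': 4, 'u': 7, 'z': 1}
env['e'] = 4+1 = 5 → {'m': 2, 'e': 5, 'u': 7, 'z': 1}
env['m'] = 2+1 = 3 → {'m': 3, 'e': 5, 'u': 7, 'z': 1}
env['i'] = env['z']+5 = 6 → {'m': 3, 'e': 5, 'u': 7, 'z': 1, 'i': 6}
env['e'] = 5+3 = 8 → {'m': 3, 'e': 8, 'u': 7, 'z': 1, 'i': 6}
del 'z' → {'m': 3, 'e': 8, 'u': 7, 'i': 6}
env['i'] = 6+1 = 7 → {'m': 3, 'e': 8, 'u': 7, 'i': 7}
env['x'] = 8 → {'m': 3, 'e': 8, 'u': 7, 'i': 7, 'x': 8}
env['i']-env['e'] = 7-8 = -1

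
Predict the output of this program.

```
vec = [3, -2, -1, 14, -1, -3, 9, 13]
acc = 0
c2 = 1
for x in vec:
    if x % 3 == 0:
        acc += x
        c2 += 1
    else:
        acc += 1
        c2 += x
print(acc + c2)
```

41

x=3: %3==0, acc = 0+3 = 3; c2=2
x=-2: not %3==0, acc = 3+1 = 4; c2=0
x=-1: not %3==0, acc = 4+1 = 5; c2=-1
x=14: not %3==0, acc = 5+1 = 6; c2=13
x=-1: not %3==0, acc = 6+1 = 7; c2=12
x=-3: %3==0, acc = 7+(-3) = 4; c2=13
x=9: %3==0, acc = 4+9 = 13; c2=14
x=13: not %3==0, acc = 13+1 = 14; c2=27
acc+c2 = 14+27 = 41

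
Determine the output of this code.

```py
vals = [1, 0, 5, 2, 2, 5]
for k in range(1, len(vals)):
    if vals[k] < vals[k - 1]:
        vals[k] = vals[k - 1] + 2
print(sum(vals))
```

k=1: 0<1, vals[1] = 1+2 = 3 → [1, 3, 5, 2, 2, 5]
k=2: 5>=3, unchanged → [1, 3, 5, 2, 2, 5]
k=3: 2<5, vals[3] = 5+2 = 7 → [1, 3, 5, 7, 2, 5]
k=4: 2<7, vals[4] = 7+2 = 9 → [1, 3, 5, 7, 9, 5]
k=5: 5<9, vals[5] = 9+2 = 11 → [1, 3, 5, 7, 9, 11]
sum = 36

36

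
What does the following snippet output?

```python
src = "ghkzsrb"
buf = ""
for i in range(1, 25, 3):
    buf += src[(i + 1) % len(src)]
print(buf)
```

krhsgzbk

i=1: add src[2]='k' → 'k'
i=4: add src[5]='r' → 'kr'
i=7: add src[1]='h' → 'krh'
i=10: add src[4]='s' → 'krhs'
i=13: add src[0]='g' → 'krhsg'
i=16: add src[3]='z' → 'krhsgz'
i=19: add src[6]='b' → 'krhsgzb'
i=22: add src[2]='k' → 'krhsgzbk'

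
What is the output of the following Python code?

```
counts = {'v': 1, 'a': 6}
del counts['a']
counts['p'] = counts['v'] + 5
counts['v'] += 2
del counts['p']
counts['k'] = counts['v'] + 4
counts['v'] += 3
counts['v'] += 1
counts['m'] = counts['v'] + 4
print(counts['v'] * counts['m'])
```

77

del 'a' → {'v': 1}
counts['p'] = counts['v']+5 = 6 → {'v': 1, 'p': 6}
counts['v'] = 1+2 = 3 → {'v': 3, 'p': 6}
del 'p' → {'v': 3}
counts['k'] = counts['v']+4 = 7 → {'v': 3, 'k': 7}
counts['v'] = 3+3 = 6 → {'v': 6, 'k': 7}
counts['v'] = 6+1 = 7 → {'v': 7, 'k': 7}
counts['m'] = counts['v']+4 = 11 → {'v': 7, 'k': 7, 'm': 11}
counts['v']*counts['m'] = 7*11 = 77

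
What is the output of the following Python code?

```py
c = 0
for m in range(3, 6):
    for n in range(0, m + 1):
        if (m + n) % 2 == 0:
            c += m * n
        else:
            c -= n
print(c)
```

69

m=3,n=0: odd sum, c = 0-0 = 0
m=3,n=1: even sum, c = 0+3 = 3
m=3,n=2: odd sum, c = 3-2 = 1
m=3,n=3: even sum, c = 1+9 = 10
m=4,n=0: even sum, c = 10+0 = 10
m=4,n=1: odd sum, c = 10-1 = 9
m=4,n=2: even sum, c = 9+8 = 17
m=4,n=3: odd sum, c = 17-3 = 14
m=4,n=4: even sum, c = 14+16 = 30
m=5,n=0: odd sum, c = 30-0 = 30
m=5,n=1: even sum, c = 30+5 = 35
m=5,n=2: odd sum, c = 35-2 = 33
m=5,n=3: even sum, c = 33+15 = 48
m=5,n=4: odd sum, c = 48-4 = 44
m=5,n=5: even sum, c = 44+25 = 69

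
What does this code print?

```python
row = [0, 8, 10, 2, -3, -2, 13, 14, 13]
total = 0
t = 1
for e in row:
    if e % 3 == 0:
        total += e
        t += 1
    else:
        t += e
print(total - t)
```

e=0: %3==0, total = 0+0 = 0; t=2
e=8: not %3==0; t=10
e=10: not %3==0; t=20
e=2: not %3==0; t=22
e=-3: %3==0, total = 0+(-3) = -3; t=23
e=-2: not %3==0; t=21
e=13: not %3==0; t=34
e=14: not %3==0; t=48
e=13: not %3==0; t=61
total-t = (-3)-61 = -64

-64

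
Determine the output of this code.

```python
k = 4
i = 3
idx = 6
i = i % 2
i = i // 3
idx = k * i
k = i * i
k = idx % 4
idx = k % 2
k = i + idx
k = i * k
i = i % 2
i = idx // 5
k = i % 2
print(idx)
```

0

i = 3%2 = 1
i = 1//3 = 0
idx = 4*0 = 0
k = 0*0 = 0
k = 0%4 = 0
idx = 0%2 = 0
k = 0+0 = 0
k = 0*0 = 0
i = 0%2 = 0
i = 0//5 = 0
k = 0%2 = 0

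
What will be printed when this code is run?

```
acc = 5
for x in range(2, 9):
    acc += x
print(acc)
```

40

x=2: acc = 5+2 = 7
x=3: acc = 7+3 = 10
x=4: acc = 10+4 = 14
x=5: acc = 14+5 = 19
x=6: acc = 19+6 = 25
x=7: acc = 25+7 = 32
x=8: acc = 32+8 = 40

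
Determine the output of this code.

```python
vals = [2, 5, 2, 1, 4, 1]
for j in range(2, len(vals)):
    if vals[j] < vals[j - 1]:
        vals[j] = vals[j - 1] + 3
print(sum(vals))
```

57

j=2: 2<5, vals[2] = 5+3 = 8 → [2, 5, 8, 1, 4, 1]
j=3: 1<8, vals[3] = 8+3 = 11 → [2, 5, 8, 11, 4, 1]
j=4: 4<11, vals[4] = 11+3 = 14 → [2, 5, 8, 11, 14, 1]
j=5: 1<14, vals[5] = 14+3 = 17 → [2, 5, 8, 11, 14, 17]
sum = 57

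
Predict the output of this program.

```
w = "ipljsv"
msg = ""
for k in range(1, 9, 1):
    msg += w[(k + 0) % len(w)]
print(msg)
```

k=1: add w[1]='p' → 'p'
k=2: add w[2]='l' → 'pl'
k=3: add w[3]='j' → 'plj'
k=4: add w[4]='s' → 'pljs'
k=5: add w[5]='v' → 'pljsv'
k=6: add w[0]='i' → 'pljsvi'
k=7: add w[1]='p' → 'pljsvip'
k=8: add w[2]='l' → 'pljsvipl'

pljsvipl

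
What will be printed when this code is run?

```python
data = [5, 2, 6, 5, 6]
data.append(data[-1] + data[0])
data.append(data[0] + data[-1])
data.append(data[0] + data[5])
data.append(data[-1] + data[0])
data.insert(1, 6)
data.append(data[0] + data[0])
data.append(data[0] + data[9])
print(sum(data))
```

append data[-1]+data[0] = 6+5 = 11 → [5, 2, 6, 5, 6, 11]
append data[0]+data[-1] = 5+11 = 16 → [5, 2, 6, 5, 6, 11, 16]
append data[0]+data[5] = 5+11 = 16 → [5, 2, 6, 5, 6, 11, 16, 16]
append data[-1]+data[0] = 16+5 = 21 → [5, 2, 6, 5, 6, 11, 16, 16, 21]
insert 6 at 1 → [5, 6, 2, 6, 5, 6, 11, 16, 16, 21]
append data[0]+data[0] = 5+5 = 10 → [5, 6, 2, 6, 5, 6, 11, 16, 16, 21, 10]
append data[0]+data[9] = 5+21 = 26 → [5, 6, 2, 6, 5, 6, 11, 16, 16, 21, 10, 26]
sum = 130

130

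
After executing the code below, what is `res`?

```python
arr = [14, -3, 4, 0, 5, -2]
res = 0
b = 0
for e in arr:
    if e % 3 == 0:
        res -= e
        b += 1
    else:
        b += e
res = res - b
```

e=14: not %3==0; b=14
e=-3: %3==0, res = 0-(-3) = 3; b=15
e=4: not %3==0; b=19
e=0: %3==0, res = 3-0 = 3; b=20
e=5: not %3==0; b=25
e=-2: not %3==0; b=23
res-b = 3-23 = -20

-20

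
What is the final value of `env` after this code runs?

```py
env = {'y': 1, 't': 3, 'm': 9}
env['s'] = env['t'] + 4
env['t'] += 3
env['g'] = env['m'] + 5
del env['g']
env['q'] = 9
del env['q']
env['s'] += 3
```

{'y': 1, 't': 6, 'm': 9, 's': 10}

env['s'] = env['t']+4 = 7 → {'y': 1, 't': 3, 'm': 9, 's': 7}
env['t'] = 3+3 = 6 → {'y': 1, 't': 6, 'm': 9, 's': 7}
env['g'] = env['m']+5 = 14 → {'y': 1, 't': 6, 'm': 9, 's': 7, 'g': 14}
del 'g' → {'y': 1, 't': 6, 'm': 9, 's': 7}
env['q'] = 9 → {'y': 1, 't': 6, 'm': 9, 's': 7, 'q': 9}
del 'q' → {'y': 1, 't': 6, 'm': 9, 's': 7}
env['s'] = 7+3 = 10 → {'y': 1, 't': 6, 'm': 9, 's': 10}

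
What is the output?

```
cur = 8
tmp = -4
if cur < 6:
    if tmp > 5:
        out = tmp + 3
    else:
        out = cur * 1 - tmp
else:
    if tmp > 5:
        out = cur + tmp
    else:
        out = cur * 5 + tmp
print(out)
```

36

cur=8, tmp=-4
cur < 6 is False; tmp > 5 is False
→ out = cur * 5 + tmp = 36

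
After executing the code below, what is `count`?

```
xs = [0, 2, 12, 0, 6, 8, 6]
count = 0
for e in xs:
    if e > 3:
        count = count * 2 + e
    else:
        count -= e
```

e=0: not >3, count = 0-0 = 0
e=2: not >3, count = 0-2 = -2
e=12: >3, count = (-2)*2+12 = 8
e=0: not >3, count = 8-0 = 8
e=6: >3, count = 8*2+6 = 22
e=8: >3, count = 22*2+8 = 52
e=6: >3, count = 52*2+6 = 110

110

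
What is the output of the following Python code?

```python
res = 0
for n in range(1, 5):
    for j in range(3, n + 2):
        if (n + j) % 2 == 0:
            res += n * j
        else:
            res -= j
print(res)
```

n=2,j=3: odd sum, res = 0-3 = -3
n=3,j=3: even sum, res = (-3)+9 = 6
n=3,j=4: odd sum, res = 6-4 = 2
n=4,j=3: odd sum, res = 2-3 = -1
n=4,j=4: even sum, res = (-1)+16 = 15
n=4,j=5: odd sum, res = 15-5 = 10

10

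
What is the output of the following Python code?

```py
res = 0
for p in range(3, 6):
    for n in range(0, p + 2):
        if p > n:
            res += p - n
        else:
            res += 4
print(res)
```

p=3,n=0: 3>0, res = 0+3 = 3
p=3,n=1: 3>1, res = 3+2 = 5
p=3,n=2: 3>2, res = 5+1 = 6
p=3,n=3: not 3>3, res = 6+4 = 10
p=3,n=4: not 3>4, res = 10+4 = 14
p=4,n=0: 4>0, res = 14+4 = 18
p=4,n=1: 4>1, res = 18+3 = 21
p=4,n=2: 4>2, res = 21+2 = 23
p=4,n=3: 4>3, res = 23+1 = 24
p=4,n=4: not 4>4, res = 24+4 = 28
p=4,n=5: not 4>5, res = 28+4 = 32
p=5,n=0: 5>0, res = 32+5 = 37
p=5,n=1: 5>1, res = 37+4 = 41
p=5,n=2: 5>2, res = 41+3 = 44
p=5,n=3: 5>3, res = 44+2 = 46
p=5,n=4: 5>4, res = 46+1 = 47
p=5,n=5: not 5>5, res = 47+4 = 51
p=5,n=6: not 5>6, res = 51+4 = 55

55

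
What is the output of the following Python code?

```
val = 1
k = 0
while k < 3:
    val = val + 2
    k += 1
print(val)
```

7

k=0: val = 1+2 = 3
k=1: val = 3+2 = 5
k=2: val = 5+2 = 7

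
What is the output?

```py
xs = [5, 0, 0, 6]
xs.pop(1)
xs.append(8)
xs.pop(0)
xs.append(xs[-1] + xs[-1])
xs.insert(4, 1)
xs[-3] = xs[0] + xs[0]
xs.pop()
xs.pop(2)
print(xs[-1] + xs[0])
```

pop(1) removes 0 → [5, 0, 6]
append 8 → [5, 0, 6, 8]
pop(0) removes 5 → [0, 6, 8]
append xs[-1]+xs[-1] = 8+8 = 16 → [0, 6, 8, 16]
insert 1 at 4 → [0, 6, 8, 16, 1]
xs[-3] = xs[0]+xs[0] = 0+0 = 0 → [0, 6, 0, 16, 1]
pop() removes 1 → [0, 6, 0, 16]
pop(2) removes 0 → [0, 6, 16]
xs[-1]+xs[0] = 16+0 = 16

16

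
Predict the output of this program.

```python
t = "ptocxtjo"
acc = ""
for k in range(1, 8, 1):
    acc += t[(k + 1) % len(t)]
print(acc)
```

k=1: add t[2]='o' → 'o'
k=2: add t[3]='c' → 'oc'
k=3: add t[4]='x' → 'ocx'
k=4: add t[5]='t' → 'ocxt'
k=5: add t[6]='j' → 'ocxtj'
k=6: add t[7]='o' → 'ocxtjo'
k=7: add t[0]='p' → 'ocxtjop'

ocxtjop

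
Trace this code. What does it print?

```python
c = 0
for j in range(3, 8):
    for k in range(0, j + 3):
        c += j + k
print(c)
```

j=3,k=0: c = 0+3 = 3
j=3,k=1: c = 3+4 = 7
j=3,k=2: c = 7+5 = 12
j=3,k=3: c = 12+6 = 18
j=3,k=4: c = 18+7 = 25
j=3,k=5: c = 25+8 = 33
j=4,k=0: c = 33+4 = 37
j=4,k=1: c = 37+5 = 42
j=4,k=2: c = 42+6 = 48
j=4,k=3: c = 48+7 = 55
j=4,k=4: c = 55+8 = 63
j=4,k=5: c = 63+9 = 72
j=4,k=6: c = 72+10 = 82
j=5,k=0: c = 82+5 = 87
j=5,k=1: c = 87+6 = 93
j=5,k=2: c = 93+7 = 100
j=5,k=3: c = 100+8 = 108
j=5,k=4: c = 108+9 = 117
j=5,k=5: c = 117+10 = 127
j=5,k=6: c = 127+11 = 138
j=5,k=7: c = 138+12 = 150
j=6,k=0: c = 150+6 = 156
j=6,k=1: c = 156+7 = 163
j=6,k=2: c = 163+8 = 171
j=6,k=3: c = 171+9 = 180
j=6,k=4: c = 180+10 = 190
j=6,k=5: c = 190+11 = 201
j=6,k=6: c = 201+12 = 213
j=6,k=7: c = 213+13 = 226
j=6,k=8: c = 226+14 = 240
j=7,k=0: c = 240+7 = 247
j=7,k=1: c = 247+8 = 255
j=7,k=2: c = 255+9 = 264
j=7,k=3: c = 264+10 = 274
j=7,k=4: c = 274+11 = 285
j=7,k=5: c = 285+12 = 297
j=7,k=6: c = 297+13 = 310
j=7,k=7: c = 310+14 = 324
j=7,k=8: c = 324+15 = 339
j=7,k=9: c = 339+16 = 355

355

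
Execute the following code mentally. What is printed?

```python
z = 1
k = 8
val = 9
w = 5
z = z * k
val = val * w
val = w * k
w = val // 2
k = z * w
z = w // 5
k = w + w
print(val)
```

40

z = 1*8 = 8
val = 9*5 = 45
val = 5*8 = 40
w = 40//2 = 20
k = 8*20 = 160
z = 20//5 = 4
k = 20+20 = 40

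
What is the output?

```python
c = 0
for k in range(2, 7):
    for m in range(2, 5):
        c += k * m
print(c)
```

k=2,m=2: c = 0+4 = 4
k=2,m=3: c = 4+6 = 10
k=2,m=4: c = 10+8 = 18
k=3,m=2: c = 18+6 = 24
k=3,m=3: c = 24+9 = 33
k=3,m=4: c = 33+12 = 45
k=4,m=2: c = 45+8 = 53
k=4,m=3: c = 53+12 = 65
k=4,m=4: c = 65+16 = 81
k=5,m=2: c = 81+10 = 91
k=5,m=3: c = 91+15 = 106
k=5,m=4: c = 106+20 = 126
k=6,m=2: c = 126+12 = 138
k=6,m=3: c = 138+18 = 156
k=6,m=4: c = 156+24 = 180

180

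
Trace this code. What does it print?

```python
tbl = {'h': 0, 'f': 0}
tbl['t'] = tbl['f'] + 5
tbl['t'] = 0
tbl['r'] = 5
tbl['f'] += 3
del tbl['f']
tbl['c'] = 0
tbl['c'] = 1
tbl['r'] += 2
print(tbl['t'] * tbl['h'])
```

0

tbl['t'] = tbl['f']+5 = 5 → {'h': 0, 'f': 0, 't': 5}
tbl['t'] = 0 → {'h': 0, 'f': 0, 't': 0}
tbl['r'] = 5 → {'h': 0, 'f': 0, 't': 0, 'r': 5}
tbl['f'] = 0+3 = 3 → {'h': 0, 'f': 3, 't': 0, 'r': 5}
del 'f' → {'h': 0, 't': 0, 'r': 5}
tbl['c'] = 0 → {'h': 0, 't': 0, 'r': 5, 'c': 0}
tbl['c'] = 1 → {'h': 0, 't': 0, 'r': 5, 'c': 1}
tbl['r'] = 5+2 = 7 → {'h': 0, 't': 0, 'r': 7, 'c': 1}
tbl['t']*tbl['h'] = 0*0 = 0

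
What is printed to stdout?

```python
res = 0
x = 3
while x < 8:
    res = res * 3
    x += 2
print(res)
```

0

x=3: res = 0*3 = 0
x=5: res = 0*3 = 0
x=7: res = 0*3 = 0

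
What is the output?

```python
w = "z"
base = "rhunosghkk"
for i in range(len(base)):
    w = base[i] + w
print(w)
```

kkhgsonuhrz

i=0: prepend 'r' → 'rz'
i=1: prepend 'h' → 'hrz'
i=2: prepend 'u' → 'uhrz'
i=3: prepend 'n' → 'nuhrz'
i=4: prepend 'o' → 'onuhrz'
i=5: prepend 's' → 'sonuhrz'
i=6: prepend 'g' → 'gsonuhrz'
i=7: prepend 'h' → 'hgsonuhrz'
i=8: prepend 'k' → 'khgsonuhrz'
i=9: prepend 'k' → 'kkhgsonuhrz'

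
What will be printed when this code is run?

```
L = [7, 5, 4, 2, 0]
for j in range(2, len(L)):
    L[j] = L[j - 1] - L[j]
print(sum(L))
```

11

j=2: L[2] = 5-4 = 1 → [7, 5, 1, 2, 0]
j=3: L[3] = 1-2 = -1 → [7, 5, 1, -1, 0]
j=4: L[4] = (-1)-0 = -1 → [7, 5, 1, -1, -1]
sum = 11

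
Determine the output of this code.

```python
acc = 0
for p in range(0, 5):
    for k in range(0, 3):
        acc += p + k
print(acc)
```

45

p=0,k=0: acc = 0+0 = 0
p=0,k=1: acc = 0+1 = 1
p=0,k=2: acc = 1+2 = 3
p=1,k=0: acc = 3+1 = 4
p=1,k=1: acc = 4+2 = 6
p=1,k=2: acc = 6+3 = 9
p=2,k=0: acc = 9+2 = 11
p=2,k=1: acc = 11+3 = 14
p=2,k=2: acc = 14+4 = 18
p=3,k=0: acc = 18+3 = 21
p=3,k=1: acc = 21+4 = 25
p=3,k=2: acc = 25+5 = 30
p=4,k=0: acc = 30+4 = 34
p=4,k=1: acc = 34+5 = 39
p=4,k=2: acc = 39+6 = 45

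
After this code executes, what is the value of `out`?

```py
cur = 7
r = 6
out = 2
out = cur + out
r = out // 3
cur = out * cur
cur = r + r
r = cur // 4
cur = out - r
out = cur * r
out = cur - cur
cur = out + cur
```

out = 7+2 = 9
r = 9//3 = 3
cur = 9*7 = 63
cur = 3+3 = 6
r = 6//4 = 1
cur = 9-1 = 8
out = 8*1 = 8
out = 8-8 = 0
cur = 0+8 = 8

0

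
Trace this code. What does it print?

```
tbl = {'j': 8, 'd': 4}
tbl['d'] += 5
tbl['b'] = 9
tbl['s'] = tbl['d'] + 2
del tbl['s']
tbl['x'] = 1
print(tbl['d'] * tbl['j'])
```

72

tbl['d'] = 4+5 = 9 → {'j': 8, 'd': 9}
tbl['b'] = 9 → {'j': 8, 'd': 9, 'b': 9}
tbl['s'] = tbl['d']+2 = 11 → {'j': 8, 'd': 9, 'b': 9, 's': 11}
del 's' → {'j': 8, 'd': 9, 'b': 9}
tbl['x'] = 1 → {'j': 8, 'd': 9, 'b': 9, 'x': 1}
tbl['d']*tbl['j'] = 9*8 = 72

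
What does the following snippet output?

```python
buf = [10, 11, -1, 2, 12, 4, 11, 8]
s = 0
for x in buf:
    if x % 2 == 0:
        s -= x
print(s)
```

-36

x=10: even, s = 0-10 = -10
x=11: not even
x=-1: not even
x=2: even, s = (-10)-2 = -12
x=12: even, s = (-12)-12 = -24
x=4: even, s = (-24)-4 = -28
x=11: not even
x=8: even, s = (-28)-8 = -36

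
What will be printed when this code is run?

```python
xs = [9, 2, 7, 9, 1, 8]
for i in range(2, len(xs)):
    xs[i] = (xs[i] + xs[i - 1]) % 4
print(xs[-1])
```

i=2: xs[2] = (7+2)%4 = 1 → [9, 2, 1, 9, 1, 8]
i=3: xs[3] = (9+1)%4 = 2 → [9, 2, 1, 2, 1, 8]
i=4: xs[4] = (1+2)%4 = 3 → [9, 2, 1, 2, 3, 8]
i=5: xs[5] = (8+3)%4 = 3 → [9, 2, 1, 2, 3, 3]

3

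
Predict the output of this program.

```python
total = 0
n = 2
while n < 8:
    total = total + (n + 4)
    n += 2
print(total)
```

n=2: total = 0+6 = 6
n=4: total = 6+8 = 14
n=6: total = 14+10 = 24

24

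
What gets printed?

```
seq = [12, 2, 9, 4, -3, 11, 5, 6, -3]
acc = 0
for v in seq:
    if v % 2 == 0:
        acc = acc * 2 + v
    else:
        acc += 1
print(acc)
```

129

v=12: even, acc = 0*2+12 = 12
v=2: even, acc = 12*2+2 = 26
v=9: not even, acc = 26+1 = 27
v=4: even, acc = 27*2+4 = 58
v=-3: not even, acc = 58+1 = 59
v=11: not even, acc = 59+1 = 60
v=5: not even, acc = 60+1 = 61
v=6: even, acc = 61*2+6 = 128
v=-3: not even, acc = 128+1 = 129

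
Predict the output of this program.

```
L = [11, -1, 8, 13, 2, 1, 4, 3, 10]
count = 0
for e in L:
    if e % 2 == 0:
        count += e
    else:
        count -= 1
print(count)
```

19

e=11: not even, count = 0-1 = -1
e=-1: not even, count = (-1)-1 = -2
e=8: even, count = (-2)+8 = 6
e=13: not even, count = 6-1 = 5
e=2: even, count = 5+2 = 7
e=1: not even, count = 7-1 = 6
e=4: even, count = 6+4 = 10
e=3: not even, count = 10-1 = 9
e=10: even, count = 9+10 = 19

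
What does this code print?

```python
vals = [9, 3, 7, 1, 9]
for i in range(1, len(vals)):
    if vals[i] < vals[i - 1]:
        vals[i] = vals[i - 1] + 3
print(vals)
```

i=1: 3<9, vals[1] = 9+3 = 12 → [9, 12, 7, 1, 9]
i=2: 7<12, vals[2] = 12+3 = 15 → [9, 12, 15, 1, 9]
i=3: 1<15, vals[3] = 15+3 = 18 → [9, 12, 15, 18, 9]
i=4: 9<18, vals[4] = 18+3 = 21 → [9, 12, 15, 18, 21]

[9, 12, 15, 18, 21]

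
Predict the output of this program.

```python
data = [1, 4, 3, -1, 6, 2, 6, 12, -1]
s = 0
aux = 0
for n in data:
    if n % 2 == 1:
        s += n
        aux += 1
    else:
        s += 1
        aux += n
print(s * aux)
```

238

n=1: odd, s = 0+1 = 1; aux=1
n=4: not odd, s = 1+1 = 2; aux=5
n=3: odd, s = 2+3 = 5; aux=6
n=-1: odd, s = 5+(-1) = 4; aux=7
n=6: not odd, s = 4+1 = 5; aux=13
n=2: not odd, s = 5+1 = 6; aux=15
n=6: not odd, s = 6+1 = 7; aux=21
n=12: not odd, s = 7+1 = 8; aux=33
n=-1: odd, s = 8+(-1) = 7; aux=34
s*aux = 7*34 = 238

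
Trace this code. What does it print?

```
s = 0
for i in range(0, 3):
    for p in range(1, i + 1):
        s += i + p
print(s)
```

9

i=1,p=1: s = 0+2 = 2
i=2,p=1: s = 2+3 = 5
i=2,p=2: s = 5+4 = 9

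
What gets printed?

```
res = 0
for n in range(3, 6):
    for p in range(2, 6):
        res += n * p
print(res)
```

168

n=3,p=2: res = 0+6 = 6
n=3,p=3: res = 6+9 = 15
n=3,p=4: res = 15+12 = 27
n=3,p=5: res = 27+15 = 42
n=4,p=2: res = 42+8 = 50
n=4,p=3: res = 50+12 = 62
n=4,p=4: res = 62+16 = 78
n=4,p=5: res = 78+20 = 98
n=5,p=2: res = 98+10 = 108
n=5,p=3: res = 108+15 = 123
n=5,p=4: res = 123+20 = 143
n=5,p=5: res = 143+25 = 168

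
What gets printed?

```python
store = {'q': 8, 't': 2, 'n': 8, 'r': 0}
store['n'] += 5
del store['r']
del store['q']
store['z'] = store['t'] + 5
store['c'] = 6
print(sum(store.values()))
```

28

store['n'] = 8+5 = 13 → {'q': 8, 't': 2, 'n': 13, 'r': 0}
del 'r' → {'q': 8, 't': 2, 'n': 13}
del 'q' → {'t': 2, 'n': 13}
store['z'] = store['t']+5 = 7 → {'t': 2, 'n': 13, 'z': 7}
store['c'] = 6 → {'t': 2, 'n': 13, 'z': 7, 'c': 6}
sum of values = 28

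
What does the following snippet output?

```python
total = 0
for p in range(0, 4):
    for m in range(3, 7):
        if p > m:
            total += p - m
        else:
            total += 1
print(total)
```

16

p=0,m=3: not 0>3, total = 0+1 = 1
p=0,m=4: not 0>4, total = 1+1 = 2
p=0,m=5: not 0>5, total = 2+1 = 3
p=0,m=6: not 0>6, total = 3+1 = 4
p=1,m=3: not 1>3, total = 4+1 = 5
p=1,m=4: not 1>4, total = 5+1 = 6
p=1,m=5: not 1>5, total = 6+1 = 7
p=1,m=6: not 1>6, total = 7+1 = 8
p=2,m=3: not 2>3, total = 8+1 = 9
p=2,m=4: not 2>4, total = 9+1 = 10
p=2,m=5: not 2>5, total = 10+1 = 11
p=2,m=6: not 2>6, total = 11+1 = 12
p=3,m=3: not 3>3, total = 12+1 = 13
p=3,m=4: not 3>4, total = 13+1 = 14
p=3,m=5: not 3>5, total = 14+1 = 15
p=3,m=6: not 3>6, total = 15+1 = 16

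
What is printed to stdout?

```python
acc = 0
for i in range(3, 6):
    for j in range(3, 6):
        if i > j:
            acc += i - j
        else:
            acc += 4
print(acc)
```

28

i=3,j=3: not 3>3, acc = 0+4 = 4
i=3,j=4: not 3>4, acc = 4+4 = 8
i=3,j=5: not 3>5, acc = 8+4 = 12
i=4,j=3: 4>3, acc = 12+1 = 13
i=4,j=4: not 4>4, acc = 13+4 = 17
i=4,j=5: not 4>5, acc = 17+4 = 21
i=5,j=3: 5>3, acc = 21+2 = 23
i=5,j=4: 5>4, acc = 23+1 = 24
i=5,j=5: not 5>5, acc = 24+4 = 28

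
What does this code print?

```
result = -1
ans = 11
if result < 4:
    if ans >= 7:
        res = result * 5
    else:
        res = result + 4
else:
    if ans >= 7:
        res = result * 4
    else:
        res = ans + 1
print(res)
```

result=-1, ans=11
result < 4 is True; ans >= 7 is True
→ res = result * 5 = -5

-5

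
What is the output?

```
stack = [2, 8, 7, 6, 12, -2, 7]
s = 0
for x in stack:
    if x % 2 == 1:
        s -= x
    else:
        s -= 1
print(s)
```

x=2: not odd, s = 0-1 = -1
x=8: not odd, s = (-1)-1 = -2
x=7: odd, s = (-2)-7 = -9
x=6: not odd, s = (-9)-1 = -10
x=12: not odd, s = (-10)-1 = -11
x=-2: not odd, s = (-11)-1 = -12
x=7: odd, s = (-12)-7 = -19

-19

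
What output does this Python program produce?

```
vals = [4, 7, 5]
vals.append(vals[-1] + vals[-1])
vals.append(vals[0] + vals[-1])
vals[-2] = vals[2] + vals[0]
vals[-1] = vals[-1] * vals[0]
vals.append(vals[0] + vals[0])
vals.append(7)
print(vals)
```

[4, 7, 5, 9, 56, 8, 7]

append vals[-1]+vals[-1] = 5+5 = 10 → [4, 7, 5, 10]
append vals[0]+vals[-1] = 4+10 = 14 → [4, 7, 5, 10, 14]
vals[-2] = vals[2]+vals[0] = 5+4 = 9 → [4, 7, 5, 9, 14]
vals[-1] = vals[-1]*vals[0] = 14*4 = 56 → [4, 7, 5, 9, 56]
append vals[0]+vals[0] = 4+4 = 8 → [4, 7, 5, 9, 56, 8]
append 7 → [4, 7, 5, 9, 56, 8, 7]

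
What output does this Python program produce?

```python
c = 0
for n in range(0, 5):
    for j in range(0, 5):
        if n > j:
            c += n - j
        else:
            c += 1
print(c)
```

35

n=0,j=0: not 0>0, c = 0+1 = 1
n=0,j=1: not 0>1, c = 1+1 = 2
n=0,j=2: not 0>2, c = 2+1 = 3
n=0,j=3: not 0>3, c = 3+1 = 4
n=0,j=4: not 0>4, c = 4+1 = 5
n=1,j=0: 1>0, c = 5+1 = 6
n=1,j=1: not 1>1, c = 6+1 = 7
n=1,j=2: not 1>2, c = 7+1 = 8
n=1,j=3: not 1>3, c = 8+1 = 9
n=1,j=4: not 1>4, c = 9+1 = 10
n=2,j=0: 2>0, c = 10+2 = 12
n=2,j=1: 2>1, c = 12+1 = 13
n=2,j=2: not 2>2, c = 13+1 = 14
n=2,j=3: not 2>3, c = 14+1 = 15
n=2,j=4: not 2>4, c = 15+1 = 16
n=3,j=0: 3>0, c = 16+3 = 19
n=3,j=1: 3>1, c = 19+2 = 21
n=3,j=2: 3>2, c = 21+1 = 22
n=3,j=3: not 3>3, c = 22+1 = 23
n=3,j=4: not 3>4, c = 23+1 = 24
n=4,j=0: 4>0, c = 24+4 = 28
n=4,j=1: 4>1, c = 28+3 = 31
n=4,j=2: 4>2, c = 31+2 = 33
n=4,j=3: 4>3, c = 33+1 = 34
n=4,j=4: not 4>4, c = 34+1 = 35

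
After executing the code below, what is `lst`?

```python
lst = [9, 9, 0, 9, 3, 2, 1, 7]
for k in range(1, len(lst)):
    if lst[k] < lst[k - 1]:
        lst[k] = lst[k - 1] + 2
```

[9, 9, 11, 13, 15, 17, 19, 21]

k=1: 9>=9, unchanged → [9, 9, 0, 9, 3, 2, 1, 7]
k=2: 0<9, lst[2] = 9+2 = 11 → [9, 9, 11, 9, 3, 2, 1, 7]
k=3: 9<11, lst[3] = 11+2 = 13 → [9, 9, 11, 13, 3, 2, 1, 7]
k=4: 3<13, lst[4] = 13+2 = 15 → [9, 9, 11, 13, 15, 2, 1, 7]
k=5: 2<15, lst[5] = 15+2 = 17 → [9, 9, 11, 13, 15, 17, 1, 7]
k=6: 1<17, lst[6] = 17+2 = 19 → [9, 9, 11, 13, 15, 17, 19, 7]
k=7: 7<19, lst[7] = 19+2 = 21 → [9, 9, 11, 13, 15, 17, 19, 21]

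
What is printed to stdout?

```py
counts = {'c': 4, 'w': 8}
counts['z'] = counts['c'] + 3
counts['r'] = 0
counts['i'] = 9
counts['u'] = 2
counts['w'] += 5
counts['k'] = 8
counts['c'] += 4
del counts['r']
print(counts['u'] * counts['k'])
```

16

counts['z'] = counts['c']+3 = 7 → {'c': 4, 'w': 8, 'z': 7}
counts['r'] = 0 → {'c': 4, 'w': 8, 'z': 7, 'r': 0}
counts['i'] = 9 → {'c': 4, 'w': 8, 'z': 7, 'r': 0, 'i': 9}
counts['u'] = 2 → {'c': 4, 'w': 8, 'z': 7, 'r': 0, 'i': 9, 'u': 2}
counts['w'] = 8+5 = 13 → {'c': 4, 'w': 13, 'z': 7, 'r': 0, 'i': 9, 'u': 2}
counts['k'] = 8 → {'c': 4, 'w': 13, 'z': 7, 'r': 0, 'i': 9, 'u': 2, 'k': 8}
counts['c'] = 4+4 = 8 → {'c': 8, 'w': 13, 'z': 7, 'r': 0, 'i': 9, 'u': 2, 'k': 8}
del 'r' → {'c': 8, 'w': 13, 'z': 7, 'i': 9, 'u': 2, 'k': 8}
counts['u']*counts['k'] = 2*8 = 16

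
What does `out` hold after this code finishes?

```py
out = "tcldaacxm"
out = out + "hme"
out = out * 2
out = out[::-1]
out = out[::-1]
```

'tcldaacxmhmetcldaacxmhme'

+ 'hme' → 'tcldaacxmhme'
repeat ×2 → 'tcldaacxmhmetcldaacxmhme'
reverse → 'emhmxcaadlctemhmxcaadlct'
reverse → 'tcldaacxmhmetcldaacxmhme'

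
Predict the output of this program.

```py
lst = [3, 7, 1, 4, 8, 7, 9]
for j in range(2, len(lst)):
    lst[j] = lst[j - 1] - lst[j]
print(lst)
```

[3, 7, 6, 2, -6, -13, -22]

j=2: lst[2] = 7-1 = 6 → [3, 7, 6, 4, 8, 7, 9]
j=3: lst[3] = 6-4 = 2 → [3, 7, 6, 2, 8, 7, 9]
j=4: lst[4] = 2-8 = -6 → [3, 7, 6, 2, -6, 7, 9]
j=5: lst[5] = (-6)-7 = -13 → [3, 7, 6, 2, -6, -13, 9]
j=6: lst[6] = (-13)-9 = -22 → [3, 7, 6, 2, -6, -13, -22]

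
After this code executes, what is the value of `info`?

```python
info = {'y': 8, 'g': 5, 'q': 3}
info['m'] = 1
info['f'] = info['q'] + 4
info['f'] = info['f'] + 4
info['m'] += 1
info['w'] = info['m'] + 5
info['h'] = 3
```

{'y': 8, 'g': 5, 'q': 3, 'm': 2, 'f': 11, 'w': 7, 'h': 3}

info['m'] = 1 → {'y': 8, 'g': 5, 'q': 3, 'm': 1}
info['f'] = info['q']+4 = 7 → {'y': 8, 'g': 5, 'q': 3, 'm': 1, 'f': 7}
info['f'] = info['f']+4 = 11 → {'y': 8, 'g': 5, 'q': 3, 'm': 1, 'f': 11}
info['m'] = 1+1 = 2 → {'y': 8, 'g': 5, 'q': 3, 'm': 2, 'f': 11}
info['w'] = info['m']+5 = 7 → {'y': 8, 'g': 5, 'q': 3, 'm': 2, 'f': 11, 'w': 7}
info['h'] = 3 → {'y': 8, 'g': 5, 'q': 3, 'm': 2, 'f': 11, 'w': 7, 'h': 3}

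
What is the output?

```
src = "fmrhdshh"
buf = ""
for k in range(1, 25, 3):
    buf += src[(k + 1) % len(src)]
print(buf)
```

rsfhhmdh

k=1: add src[2]='r' → 'r'
k=4: add src[5]='s' → 'rs'
k=7: add src[0]='f' → 'rsf'
k=10: add src[3]='h' → 'rsfh'
k=13: add src[6]='h' → 'rsfhh'
k=16: add src[1]='m' → 'rsfhhm'
k=19: add src[4]='d' → 'rsfhhmd'
k=22: add src[7]='h' → 'rsfhhmdh'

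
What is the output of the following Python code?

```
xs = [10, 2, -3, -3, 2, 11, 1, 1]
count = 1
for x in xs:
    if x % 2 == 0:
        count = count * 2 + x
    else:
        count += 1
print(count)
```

x=10: even, count = 1*2+10 = 12
x=2: even, count = 12*2+2 = 26
x=-3: not even, count = 26+1 = 27
x=-3: not even, count = 27+1 = 28
x=2: even, count = 28*2+2 = 58
x=11: not even, count = 58+1 = 59
x=1: not even, count = 59+1 = 60
x=1: not even, count = 60+1 = 61

61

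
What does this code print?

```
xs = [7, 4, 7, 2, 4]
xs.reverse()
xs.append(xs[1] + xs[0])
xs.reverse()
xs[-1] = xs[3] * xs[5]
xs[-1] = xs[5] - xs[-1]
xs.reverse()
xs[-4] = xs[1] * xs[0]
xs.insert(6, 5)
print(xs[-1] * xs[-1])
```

reverse → [4, 2, 7, 4, 7]
append xs[1]+xs[0] = 2+4 = 6 → [4, 2, 7, 4, 7, 6]
reverse → [6, 7, 4, 7, 2, 4]
xs[-1] = xs[3]*xs[5] = 7*4 = 28 → [6, 7, 4, 7, 2, 28]
xs[-1] = xs[5]-xs[-1] = 28-28 = 0 → [6, 7, 4, 7, 2, 0]
reverse → [0, 2, 7, 4, 7, 6]
xs[-4] = xs[1]*xs[0] = 2*0 = 0 → [0, 2, 0, 4, 7, 6]
insert 5 at 6 → [0, 2, 0, 4, 7, 6, 5]
xs[-1]*xs[-1] = 5*5 = 25

25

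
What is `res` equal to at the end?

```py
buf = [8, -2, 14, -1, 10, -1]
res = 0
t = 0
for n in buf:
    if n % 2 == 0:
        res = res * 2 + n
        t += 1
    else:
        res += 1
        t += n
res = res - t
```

95

n=8: even, res = 0*2+8 = 8; t=1
n=-2: even, res = 8*2+(-2) = 14; t=2
n=14: even, res = 14*2+14 = 42; t=3
n=-1: not even, res = 42+1 = 43; t=2
n=10: even, res = 43*2+10 = 96; t=3
n=-1: not even, res = 96+1 = 97; t=2
res-t = 97-2 = 95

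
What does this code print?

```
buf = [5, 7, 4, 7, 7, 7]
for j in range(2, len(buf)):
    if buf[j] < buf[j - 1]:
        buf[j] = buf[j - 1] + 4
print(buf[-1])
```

j=2: 4<7, buf[2] = 7+4 = 11 → [5, 7, 11, 7, 7, 7]
j=3: 7<11, buf[3] = 11+4 = 15 → [5, 7, 11, 15, 7, 7]
j=4: 7<15, buf[4] = 15+4 = 19 → [5, 7, 11, 15, 19, 7]
j=5: 7<19, buf[5] = 19+4 = 23 → [5, 7, 11, 15, 19, 23]

23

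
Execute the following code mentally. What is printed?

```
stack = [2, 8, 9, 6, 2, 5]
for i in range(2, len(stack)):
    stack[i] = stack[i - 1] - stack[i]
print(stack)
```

i=2: stack[2] = 8-9 = -1 → [2, 8, -1, 6, 2, 5]
i=3: stack[3] = (-1)-6 = -7 → [2, 8, -1, -7, 2, 5]
i=4: stack[4] = (-7)-2 = -9 → [2, 8, -1, -7, -9, 5]
i=5: stack[5] = (-9)-5 = -14 → [2, 8, -1, -7, -9, -14]

[2, 8, -1, -7, -9, -14]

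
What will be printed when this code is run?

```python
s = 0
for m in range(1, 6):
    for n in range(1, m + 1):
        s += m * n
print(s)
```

m=1,n=1: s = 0+1 = 1
m=2,n=1: s = 1+2 = 3
m=2,n=2: s = 3+4 = 7
m=3,n=1: s = 7+3 = 10
m=3,n=2: s = 10+6 = 16
m=3,n=3: s = 16+9 = 25
m=4,n=1: s = 25+4 = 29
m=4,n=2: s = 29+8 = 37
m=4,n=3: s = 37+12 = 49
m=4,n=4: s = 49+16 = 65
m=5,n=1: s = 65+5 = 70
m=5,n=2: s = 70+10 = 80
m=5,n=3: s = 80+15 = 95
m=5,n=4: s = 95+20 = 115
m=5,n=5: s = 115+25 = 140

140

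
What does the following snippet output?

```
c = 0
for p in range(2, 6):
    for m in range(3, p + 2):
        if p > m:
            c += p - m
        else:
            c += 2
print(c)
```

p=2,m=3: not 2>3, c = 0+2 = 2
p=3,m=3: not 3>3, c = 2+2 = 4
p=3,m=4: not 3>4, c = 4+2 = 6
p=4,m=3: 4>3, c = 6+1 = 7
p=4,m=4: not 4>4, c = 7+2 = 9
p=4,m=5: not 4>5, c = 9+2 = 11
p=5,m=3: 5>3, c = 11+2 = 13
p=5,m=4: 5>4, c = 13+1 = 14
p=5,m=5: not 5>5, c = 14+2 = 16
p=5,m=6: not 5>6, c = 16+2 = 18

18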